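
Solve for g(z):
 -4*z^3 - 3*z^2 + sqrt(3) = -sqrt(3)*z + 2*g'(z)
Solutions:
 g(z) = C1 - z^4/2 - z^3/2 + sqrt(3)*z^2/4 + sqrt(3)*z/2


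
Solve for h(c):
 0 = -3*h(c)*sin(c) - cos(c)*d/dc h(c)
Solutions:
 h(c) = C1*cos(c)^3


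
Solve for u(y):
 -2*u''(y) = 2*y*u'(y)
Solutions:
 u(y) = C1 + C2*erf(sqrt(2)*y/2)


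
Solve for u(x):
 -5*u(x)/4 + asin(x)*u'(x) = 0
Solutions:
 u(x) = C1*exp(5*Integral(1/asin(x), x)/4)


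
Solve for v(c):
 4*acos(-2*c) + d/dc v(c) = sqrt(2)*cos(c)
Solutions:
 v(c) = C1 - 4*c*acos(-2*c) - 2*sqrt(1 - 4*c^2) + sqrt(2)*sin(c)


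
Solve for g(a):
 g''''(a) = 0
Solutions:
 g(a) = C1 + C2*a + C3*a^2 + C4*a^3


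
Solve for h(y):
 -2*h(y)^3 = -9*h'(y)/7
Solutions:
 h(y) = -3*sqrt(2)*sqrt(-1/(C1 + 14*y))/2
 h(y) = 3*sqrt(2)*sqrt(-1/(C1 + 14*y))/2


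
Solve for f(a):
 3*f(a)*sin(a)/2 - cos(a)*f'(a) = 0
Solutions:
 f(a) = C1/cos(a)^(3/2)


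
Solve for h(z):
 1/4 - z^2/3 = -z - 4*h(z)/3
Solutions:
 h(z) = z^2/4 - 3*z/4 - 3/16


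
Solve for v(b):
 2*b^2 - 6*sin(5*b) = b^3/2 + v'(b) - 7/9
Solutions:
 v(b) = C1 - b^4/8 + 2*b^3/3 + 7*b/9 + 6*cos(5*b)/5


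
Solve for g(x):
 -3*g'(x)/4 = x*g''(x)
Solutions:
 g(x) = C1 + C2*x^(1/4)


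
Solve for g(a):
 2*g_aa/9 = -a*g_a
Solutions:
 g(a) = C1 + C2*erf(3*a/2)


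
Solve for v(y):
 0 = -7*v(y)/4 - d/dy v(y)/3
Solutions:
 v(y) = C1*exp(-21*y/4)


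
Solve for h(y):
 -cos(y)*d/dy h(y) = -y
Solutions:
 h(y) = C1 + Integral(y/cos(y), y)


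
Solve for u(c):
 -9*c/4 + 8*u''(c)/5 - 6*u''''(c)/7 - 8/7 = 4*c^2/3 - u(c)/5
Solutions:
 u(c) = C1*exp(-sqrt(30)*c*sqrt(28 + sqrt(994))/30) + C2*exp(sqrt(30)*c*sqrt(28 + sqrt(994))/30) + C3*sin(sqrt(30)*c*sqrt(-28 + sqrt(994))/30) + C4*cos(sqrt(30)*c*sqrt(-28 + sqrt(994))/30) + 20*c^2/3 + 45*c/4 - 2120/21


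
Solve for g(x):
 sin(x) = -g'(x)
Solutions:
 g(x) = C1 + cos(x)


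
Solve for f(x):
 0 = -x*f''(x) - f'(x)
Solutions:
 f(x) = C1 + C2*log(x)


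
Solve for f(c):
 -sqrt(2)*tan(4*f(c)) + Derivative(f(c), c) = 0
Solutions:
 f(c) = -asin(C1*exp(4*sqrt(2)*c))/4 + pi/4
 f(c) = asin(C1*exp(4*sqrt(2)*c))/4


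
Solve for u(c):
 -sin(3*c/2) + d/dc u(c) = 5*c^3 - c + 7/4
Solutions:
 u(c) = C1 + 5*c^4/4 - c^2/2 + 7*c/4 - 2*cos(3*c/2)/3


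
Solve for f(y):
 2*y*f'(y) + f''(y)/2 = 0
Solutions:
 f(y) = C1 + C2*erf(sqrt(2)*y)


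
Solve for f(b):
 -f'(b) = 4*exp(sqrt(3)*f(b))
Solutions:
 f(b) = sqrt(3)*(2*log(1/(C1 + 4*b)) - log(3))/6


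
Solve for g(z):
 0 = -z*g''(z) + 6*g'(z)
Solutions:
 g(z) = C1 + C2*z^7


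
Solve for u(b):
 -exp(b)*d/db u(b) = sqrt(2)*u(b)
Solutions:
 u(b) = C1*exp(sqrt(2)*exp(-b))


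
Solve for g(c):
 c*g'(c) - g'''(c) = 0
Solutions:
 g(c) = C1 + Integral(C2*airyai(c) + C3*airybi(c), c)


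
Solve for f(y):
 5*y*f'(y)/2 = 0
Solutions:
 f(y) = C1


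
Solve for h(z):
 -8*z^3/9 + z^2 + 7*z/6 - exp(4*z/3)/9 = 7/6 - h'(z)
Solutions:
 h(z) = C1 + 2*z^4/9 - z^3/3 - 7*z^2/12 + 7*z/6 + exp(4*z/3)/12


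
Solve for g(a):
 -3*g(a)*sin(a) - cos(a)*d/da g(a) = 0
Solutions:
 g(a) = C1*cos(a)^3


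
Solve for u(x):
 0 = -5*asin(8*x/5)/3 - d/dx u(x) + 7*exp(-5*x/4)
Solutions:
 u(x) = C1 - 5*x*asin(8*x/5)/3 - 5*sqrt(25 - 64*x^2)/24 - 28*exp(-5*x/4)/5


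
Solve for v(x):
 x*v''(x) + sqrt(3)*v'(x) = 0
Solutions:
 v(x) = C1 + C2*x^(1 - sqrt(3))


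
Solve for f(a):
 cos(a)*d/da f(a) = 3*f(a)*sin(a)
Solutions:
 f(a) = C1/cos(a)^3


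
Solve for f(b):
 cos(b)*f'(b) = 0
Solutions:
 f(b) = C1


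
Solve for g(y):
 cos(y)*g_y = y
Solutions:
 g(y) = C1 + Integral(y/cos(y), y)


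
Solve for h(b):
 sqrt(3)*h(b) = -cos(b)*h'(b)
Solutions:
 h(b) = C1*(sin(b) - 1)^(sqrt(3)/2)/(sin(b) + 1)^(sqrt(3)/2)


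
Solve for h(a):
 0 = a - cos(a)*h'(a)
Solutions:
 h(a) = C1 + Integral(a/cos(a), a)


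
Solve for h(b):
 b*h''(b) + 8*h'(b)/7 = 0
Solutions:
 h(b) = C1 + C2/b^(1/7)


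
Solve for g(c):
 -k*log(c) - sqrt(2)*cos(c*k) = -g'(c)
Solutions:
 g(c) = C1 + c*k*(log(c) - 1) + sqrt(2)*Piecewise((sin(c*k)/k, Ne(k, 0)), (c, True))


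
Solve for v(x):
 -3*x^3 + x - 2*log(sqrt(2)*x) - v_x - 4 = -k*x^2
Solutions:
 v(x) = C1 + k*x^3/3 - 3*x^4/4 + x^2/2 - 2*x*log(x) - 2*x - x*log(2)


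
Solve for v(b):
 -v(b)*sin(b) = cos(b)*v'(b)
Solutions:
 v(b) = C1*cos(b)


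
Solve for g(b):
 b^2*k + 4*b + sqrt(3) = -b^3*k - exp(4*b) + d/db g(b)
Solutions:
 g(b) = C1 + b^4*k/4 + b^3*k/3 + 2*b^2 + sqrt(3)*b + exp(4*b)/4


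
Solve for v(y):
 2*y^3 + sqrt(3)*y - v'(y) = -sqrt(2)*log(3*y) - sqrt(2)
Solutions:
 v(y) = C1 + y^4/2 + sqrt(3)*y^2/2 + sqrt(2)*y*log(y) + sqrt(2)*y*log(3)


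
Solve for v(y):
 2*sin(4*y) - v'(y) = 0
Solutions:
 v(y) = C1 - cos(4*y)/2


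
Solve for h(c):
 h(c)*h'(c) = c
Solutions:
 h(c) = -sqrt(C1 + c^2)
 h(c) = sqrt(C1 + c^2)


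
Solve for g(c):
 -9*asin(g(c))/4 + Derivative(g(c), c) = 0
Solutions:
 Integral(1/asin(_y), (_y, g(c))) = C1 + 9*c/4


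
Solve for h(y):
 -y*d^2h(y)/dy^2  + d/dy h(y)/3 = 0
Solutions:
 h(y) = C1 + C2*y^(4/3)


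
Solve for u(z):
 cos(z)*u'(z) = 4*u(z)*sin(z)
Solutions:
 u(z) = C1/cos(z)^4


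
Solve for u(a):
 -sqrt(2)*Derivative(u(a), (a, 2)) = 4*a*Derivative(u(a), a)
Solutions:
 u(a) = C1 + C2*erf(2^(1/4)*a)


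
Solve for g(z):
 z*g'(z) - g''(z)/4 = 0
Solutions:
 g(z) = C1 + C2*erfi(sqrt(2)*z)


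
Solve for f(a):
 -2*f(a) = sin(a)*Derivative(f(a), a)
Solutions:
 f(a) = C1*(cos(a) + 1)/(cos(a) - 1)


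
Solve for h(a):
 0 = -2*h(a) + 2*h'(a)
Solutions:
 h(a) = C1*exp(a)


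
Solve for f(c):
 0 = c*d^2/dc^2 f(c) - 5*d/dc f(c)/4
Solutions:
 f(c) = C1 + C2*c^(9/4)


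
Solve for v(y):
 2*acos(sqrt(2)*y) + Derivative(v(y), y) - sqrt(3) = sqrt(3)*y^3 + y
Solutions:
 v(y) = C1 + sqrt(3)*y^4/4 + y^2/2 - 2*y*acos(sqrt(2)*y) + sqrt(3)*y + sqrt(2)*sqrt(1 - 2*y^2)


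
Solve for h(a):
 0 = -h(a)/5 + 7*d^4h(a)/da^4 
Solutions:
 h(a) = C1*exp(-35^(3/4)*a/35) + C2*exp(35^(3/4)*a/35) + C3*sin(35^(3/4)*a/35) + C4*cos(35^(3/4)*a/35)


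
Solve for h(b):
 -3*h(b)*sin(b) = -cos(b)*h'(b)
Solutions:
 h(b) = C1/cos(b)^3


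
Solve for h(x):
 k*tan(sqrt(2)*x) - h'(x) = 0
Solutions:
 h(x) = C1 - sqrt(2)*k*log(cos(sqrt(2)*x))/2


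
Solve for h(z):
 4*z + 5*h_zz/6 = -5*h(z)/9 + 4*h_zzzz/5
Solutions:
 h(z) = C1*exp(-sqrt(15)*z*sqrt(5 + sqrt(89))/12) + C2*exp(sqrt(15)*z*sqrt(5 + sqrt(89))/12) + C3*sin(sqrt(15)*z*sqrt(-5 + sqrt(89))/12) + C4*cos(sqrt(15)*z*sqrt(-5 + sqrt(89))/12) - 36*z/5


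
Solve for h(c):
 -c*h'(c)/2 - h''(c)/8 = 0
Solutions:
 h(c) = C1 + C2*erf(sqrt(2)*c)


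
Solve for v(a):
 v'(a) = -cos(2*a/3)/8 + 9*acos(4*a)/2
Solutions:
 v(a) = C1 + 9*a*acos(4*a)/2 - 9*sqrt(1 - 16*a^2)/8 - 3*sin(2*a/3)/16


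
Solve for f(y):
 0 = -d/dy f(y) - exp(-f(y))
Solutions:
 f(y) = log(C1 - y)


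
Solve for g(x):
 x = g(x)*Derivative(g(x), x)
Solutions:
 g(x) = -sqrt(C1 + x^2)
 g(x) = sqrt(C1 + x^2)


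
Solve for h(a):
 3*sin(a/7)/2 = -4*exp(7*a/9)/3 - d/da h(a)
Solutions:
 h(a) = C1 - 12*exp(7*a/9)/7 + 21*cos(a/7)/2


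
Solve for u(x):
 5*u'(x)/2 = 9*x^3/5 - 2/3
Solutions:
 u(x) = C1 + 9*x^4/50 - 4*x/15


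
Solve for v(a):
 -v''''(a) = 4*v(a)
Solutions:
 v(a) = (C1*sin(a) + C2*cos(a))*exp(-a) + (C3*sin(a) + C4*cos(a))*exp(a)


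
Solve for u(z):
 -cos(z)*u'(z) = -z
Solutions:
 u(z) = C1 + Integral(z/cos(z), z)


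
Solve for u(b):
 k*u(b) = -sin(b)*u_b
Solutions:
 u(b) = C1*exp(k*(-log(cos(b) - 1) + log(cos(b) + 1))/2)


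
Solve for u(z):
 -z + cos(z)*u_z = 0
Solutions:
 u(z) = C1 + Integral(z/cos(z), z)


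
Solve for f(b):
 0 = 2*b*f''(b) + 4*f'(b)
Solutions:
 f(b) = C1 + C2/b


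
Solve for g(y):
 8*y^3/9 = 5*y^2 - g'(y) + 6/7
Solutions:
 g(y) = C1 - 2*y^4/9 + 5*y^3/3 + 6*y/7


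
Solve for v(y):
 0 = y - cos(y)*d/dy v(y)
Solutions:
 v(y) = C1 + Integral(y/cos(y), y)


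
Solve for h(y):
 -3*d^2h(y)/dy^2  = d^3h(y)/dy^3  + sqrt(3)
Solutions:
 h(y) = C1 + C2*y + C3*exp(-3*y) - sqrt(3)*y^2/6


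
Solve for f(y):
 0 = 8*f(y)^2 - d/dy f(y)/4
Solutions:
 f(y) = -1/(C1 + 32*y)


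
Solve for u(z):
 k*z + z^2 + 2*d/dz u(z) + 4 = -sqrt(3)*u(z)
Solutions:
 u(z) = C1*exp(-sqrt(3)*z/2) - sqrt(3)*k*z/3 + 2*k/3 - sqrt(3)*z^2/3 + 4*z/3 - 20*sqrt(3)/9


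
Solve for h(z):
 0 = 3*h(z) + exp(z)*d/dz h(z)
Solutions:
 h(z) = C1*exp(3*exp(-z))


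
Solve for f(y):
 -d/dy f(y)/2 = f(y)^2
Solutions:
 f(y) = 1/(C1 + 2*y)


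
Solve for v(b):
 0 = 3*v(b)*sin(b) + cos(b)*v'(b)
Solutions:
 v(b) = C1*cos(b)^3


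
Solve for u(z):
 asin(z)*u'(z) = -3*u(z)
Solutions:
 u(z) = C1*exp(-3*Integral(1/asin(z), z))


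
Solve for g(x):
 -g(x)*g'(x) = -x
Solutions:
 g(x) = -sqrt(C1 + x^2)
 g(x) = sqrt(C1 + x^2)


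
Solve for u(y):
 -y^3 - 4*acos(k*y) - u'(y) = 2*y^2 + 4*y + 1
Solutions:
 u(y) = C1 - y^4/4 - 2*y^3/3 - 2*y^2 - y - 4*Piecewise((y*acos(k*y) - sqrt(-k^2*y^2 + 1)/k, Ne(k, 0)), (pi*y/2, True))


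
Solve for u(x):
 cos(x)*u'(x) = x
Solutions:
 u(x) = C1 + Integral(x/cos(x), x)


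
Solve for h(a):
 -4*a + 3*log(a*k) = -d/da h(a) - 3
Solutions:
 h(a) = C1 + 2*a^2 - 3*a*log(a*k)


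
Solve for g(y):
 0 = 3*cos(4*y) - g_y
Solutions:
 g(y) = C1 + 3*sin(4*y)/4


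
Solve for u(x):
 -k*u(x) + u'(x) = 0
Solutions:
 u(x) = C1*exp(k*x)


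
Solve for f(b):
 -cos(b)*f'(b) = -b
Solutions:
 f(b) = C1 + Integral(b/cos(b), b)


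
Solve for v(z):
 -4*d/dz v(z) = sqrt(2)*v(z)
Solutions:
 v(z) = C1*exp(-sqrt(2)*z/4)


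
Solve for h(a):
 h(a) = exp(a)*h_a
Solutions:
 h(a) = C1*exp(-exp(-a))


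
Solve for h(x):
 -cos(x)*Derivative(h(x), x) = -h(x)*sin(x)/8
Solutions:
 h(x) = C1/cos(x)^(1/8)


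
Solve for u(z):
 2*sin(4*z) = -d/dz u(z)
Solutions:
 u(z) = C1 + cos(4*z)/2


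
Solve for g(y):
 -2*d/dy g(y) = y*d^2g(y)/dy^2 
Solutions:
 g(y) = C1 + C2/y


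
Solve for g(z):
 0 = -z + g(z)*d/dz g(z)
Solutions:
 g(z) = -sqrt(C1 + z^2)
 g(z) = sqrt(C1 + z^2)


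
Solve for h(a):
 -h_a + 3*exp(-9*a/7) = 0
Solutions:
 h(a) = C1 - 7*exp(-9*a/7)/3


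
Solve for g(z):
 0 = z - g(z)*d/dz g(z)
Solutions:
 g(z) = -sqrt(C1 + z^2)
 g(z) = sqrt(C1 + z^2)


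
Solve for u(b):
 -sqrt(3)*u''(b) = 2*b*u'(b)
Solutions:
 u(b) = C1 + C2*erf(3^(3/4)*b/3)


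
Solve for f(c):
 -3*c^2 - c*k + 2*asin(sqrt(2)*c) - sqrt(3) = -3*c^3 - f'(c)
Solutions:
 f(c) = C1 - 3*c^4/4 + c^3 + c^2*k/2 - 2*c*asin(sqrt(2)*c) + sqrt(3)*c - sqrt(2)*sqrt(1 - 2*c^2)


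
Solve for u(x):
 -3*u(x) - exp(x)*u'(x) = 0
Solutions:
 u(x) = C1*exp(3*exp(-x))


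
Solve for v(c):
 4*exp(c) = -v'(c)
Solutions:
 v(c) = C1 - 4*exp(c)


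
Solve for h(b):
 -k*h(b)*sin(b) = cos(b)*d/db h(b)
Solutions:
 h(b) = C1*exp(k*log(cos(b)))


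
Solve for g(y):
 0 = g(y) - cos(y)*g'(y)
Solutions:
 g(y) = C1*sqrt(sin(y) + 1)/sqrt(sin(y) - 1)


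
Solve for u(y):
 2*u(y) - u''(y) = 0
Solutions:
 u(y) = C1*exp(-sqrt(2)*y) + C2*exp(sqrt(2)*y)


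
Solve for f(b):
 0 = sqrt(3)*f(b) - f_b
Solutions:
 f(b) = C1*exp(sqrt(3)*b)


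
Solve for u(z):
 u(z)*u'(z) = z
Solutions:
 u(z) = -sqrt(C1 + z^2)
 u(z) = sqrt(C1 + z^2)


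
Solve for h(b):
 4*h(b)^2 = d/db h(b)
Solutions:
 h(b) = -1/(C1 + 4*b)


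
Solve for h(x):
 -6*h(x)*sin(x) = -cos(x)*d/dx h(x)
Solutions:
 h(x) = C1/cos(x)^6


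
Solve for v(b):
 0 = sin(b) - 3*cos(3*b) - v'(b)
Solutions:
 v(b) = C1 - sin(3*b) - cos(b)


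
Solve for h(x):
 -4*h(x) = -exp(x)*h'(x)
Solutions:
 h(x) = C1*exp(-4*exp(-x))


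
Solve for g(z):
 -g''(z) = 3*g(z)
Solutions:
 g(z) = C1*sin(sqrt(3)*z) + C2*cos(sqrt(3)*z)


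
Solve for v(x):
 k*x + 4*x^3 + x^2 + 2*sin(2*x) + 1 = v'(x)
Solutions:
 v(x) = C1 + k*x^2/2 + x^4 + x^3/3 + x - cos(2*x)


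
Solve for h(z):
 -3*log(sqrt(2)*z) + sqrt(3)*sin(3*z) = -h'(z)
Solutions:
 h(z) = C1 + 3*z*log(z) - 3*z + 3*z*log(2)/2 + sqrt(3)*cos(3*z)/3


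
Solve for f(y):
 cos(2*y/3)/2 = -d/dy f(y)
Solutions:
 f(y) = C1 - 3*sin(2*y/3)/4


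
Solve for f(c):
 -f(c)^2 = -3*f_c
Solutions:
 f(c) = -3/(C1 + c)


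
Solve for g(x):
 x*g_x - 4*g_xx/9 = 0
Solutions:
 g(x) = C1 + C2*erfi(3*sqrt(2)*x/4)


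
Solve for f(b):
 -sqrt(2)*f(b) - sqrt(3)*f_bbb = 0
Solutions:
 f(b) = C3*exp(-2^(1/6)*3^(5/6)*b/3) + (C1*sin(2^(1/6)*3^(1/3)*b/2) + C2*cos(2^(1/6)*3^(1/3)*b/2))*exp(2^(1/6)*3^(5/6)*b/6)


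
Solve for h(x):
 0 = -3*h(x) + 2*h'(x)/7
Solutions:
 h(x) = C1*exp(21*x/2)


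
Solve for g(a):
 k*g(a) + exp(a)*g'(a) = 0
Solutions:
 g(a) = C1*exp(k*exp(-a))


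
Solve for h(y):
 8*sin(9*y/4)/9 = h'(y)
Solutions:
 h(y) = C1 - 32*cos(9*y/4)/81


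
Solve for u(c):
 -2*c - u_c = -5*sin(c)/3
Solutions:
 u(c) = C1 - c^2 - 5*cos(c)/3


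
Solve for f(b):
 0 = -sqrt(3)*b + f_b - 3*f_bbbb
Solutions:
 f(b) = C1 + C4*exp(3^(2/3)*b/3) + sqrt(3)*b^2/2 + (C2*sin(3^(1/6)*b/2) + C3*cos(3^(1/6)*b/2))*exp(-3^(2/3)*b/6)


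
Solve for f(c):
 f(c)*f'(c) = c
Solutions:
 f(c) = -sqrt(C1 + c^2)
 f(c) = sqrt(C1 + c^2)


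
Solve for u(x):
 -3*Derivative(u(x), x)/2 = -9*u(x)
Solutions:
 u(x) = C1*exp(6*x)


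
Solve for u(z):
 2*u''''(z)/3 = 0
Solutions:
 u(z) = C1 + C2*z + C3*z^2 + C4*z^3


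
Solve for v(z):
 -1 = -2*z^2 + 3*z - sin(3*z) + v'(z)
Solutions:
 v(z) = C1 + 2*z^3/3 - 3*z^2/2 - z - cos(3*z)/3


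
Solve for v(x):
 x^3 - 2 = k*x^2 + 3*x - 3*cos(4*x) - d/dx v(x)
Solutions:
 v(x) = C1 + k*x^3/3 - x^4/4 + 3*x^2/2 + 2*x - 3*sin(4*x)/4


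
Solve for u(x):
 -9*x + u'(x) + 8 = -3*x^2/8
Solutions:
 u(x) = C1 - x^3/8 + 9*x^2/2 - 8*x


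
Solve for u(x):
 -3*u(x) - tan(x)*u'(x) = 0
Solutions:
 u(x) = C1/sin(x)^3


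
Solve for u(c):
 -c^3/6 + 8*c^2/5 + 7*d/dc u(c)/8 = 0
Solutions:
 u(c) = C1 + c^4/21 - 64*c^3/105


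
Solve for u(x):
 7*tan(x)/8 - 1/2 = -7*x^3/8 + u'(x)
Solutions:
 u(x) = C1 + 7*x^4/32 - x/2 - 7*log(cos(x))/8


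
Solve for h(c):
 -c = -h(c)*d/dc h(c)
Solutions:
 h(c) = -sqrt(C1 + c^2)
 h(c) = sqrt(C1 + c^2)


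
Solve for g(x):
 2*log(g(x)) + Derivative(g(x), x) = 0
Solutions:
 li(g(x)) = C1 - 2*x


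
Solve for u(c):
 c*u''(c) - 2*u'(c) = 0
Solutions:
 u(c) = C1 + C2*c^3


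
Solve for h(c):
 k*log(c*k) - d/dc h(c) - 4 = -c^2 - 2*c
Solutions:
 h(c) = C1 + c^3/3 + c^2 + c*k*log(c*k) + c*(-k - 4)


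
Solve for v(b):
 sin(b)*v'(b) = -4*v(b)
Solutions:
 v(b) = C1*(cos(b)^2 + 2*cos(b) + 1)/(cos(b)^2 - 2*cos(b) + 1)


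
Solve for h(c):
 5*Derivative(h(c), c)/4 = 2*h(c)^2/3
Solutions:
 h(c) = -15/(C1 + 8*c)


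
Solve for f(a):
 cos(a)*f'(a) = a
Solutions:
 f(a) = C1 + Integral(a/cos(a), a)


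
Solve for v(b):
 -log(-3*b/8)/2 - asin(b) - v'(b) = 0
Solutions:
 v(b) = C1 - b*log(-b)/2 - b*asin(b) - b*log(3) + b/2 + b*log(2) + b*log(6)/2 - sqrt(1 - b^2)


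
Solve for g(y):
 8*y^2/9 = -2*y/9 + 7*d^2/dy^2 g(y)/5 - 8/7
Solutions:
 g(y) = C1 + C2*y + 10*y^4/189 + 5*y^3/189 + 20*y^2/49


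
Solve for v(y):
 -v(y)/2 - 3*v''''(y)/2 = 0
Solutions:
 v(y) = (C1*sin(sqrt(2)*3^(3/4)*y/6) + C2*cos(sqrt(2)*3^(3/4)*y/6))*exp(-sqrt(2)*3^(3/4)*y/6) + (C3*sin(sqrt(2)*3^(3/4)*y/6) + C4*cos(sqrt(2)*3^(3/4)*y/6))*exp(sqrt(2)*3^(3/4)*y/6)


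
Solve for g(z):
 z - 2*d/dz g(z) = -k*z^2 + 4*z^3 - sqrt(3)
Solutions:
 g(z) = C1 + k*z^3/6 - z^4/2 + z^2/4 + sqrt(3)*z/2


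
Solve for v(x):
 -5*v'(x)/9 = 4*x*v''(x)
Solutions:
 v(x) = C1 + C2*x^(31/36)


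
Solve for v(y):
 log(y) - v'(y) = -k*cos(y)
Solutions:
 v(y) = C1 + k*sin(y) + y*log(y) - y


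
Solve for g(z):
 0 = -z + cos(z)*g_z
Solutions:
 g(z) = C1 + Integral(z/cos(z), z)


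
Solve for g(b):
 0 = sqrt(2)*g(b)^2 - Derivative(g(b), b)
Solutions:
 g(b) = -1/(C1 + sqrt(2)*b)


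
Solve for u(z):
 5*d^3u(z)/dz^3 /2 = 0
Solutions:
 u(z) = C1 + C2*z + C3*z^2


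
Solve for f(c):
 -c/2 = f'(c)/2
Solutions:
 f(c) = C1 - c^2/2


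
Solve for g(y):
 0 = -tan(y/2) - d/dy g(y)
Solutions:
 g(y) = C1 + 2*log(cos(y/2))


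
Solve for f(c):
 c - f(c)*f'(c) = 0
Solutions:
 f(c) = -sqrt(C1 + c^2)
 f(c) = sqrt(C1 + c^2)


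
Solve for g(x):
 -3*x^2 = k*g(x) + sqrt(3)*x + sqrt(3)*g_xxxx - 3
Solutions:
 g(x) = C1*exp(-3^(7/8)*x*(-k)^(1/4)/3) + C2*exp(3^(7/8)*x*(-k)^(1/4)/3) + C3*exp(-3^(7/8)*I*x*(-k)^(1/4)/3) + C4*exp(3^(7/8)*I*x*(-k)^(1/4)/3) - 3*x^2/k - sqrt(3)*x/k + 3/k


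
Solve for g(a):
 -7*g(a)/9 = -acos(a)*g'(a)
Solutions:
 g(a) = C1*exp(7*Integral(1/acos(a), a)/9)


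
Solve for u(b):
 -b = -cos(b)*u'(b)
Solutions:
 u(b) = C1 + Integral(b/cos(b), b)


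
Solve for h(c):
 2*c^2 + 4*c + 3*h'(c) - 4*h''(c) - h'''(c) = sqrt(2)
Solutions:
 h(c) = C1 + C2*exp(c*(-2 + sqrt(7))) + C3*exp(-c*(2 + sqrt(7))) - 2*c^3/9 - 14*c^2/9 - 124*c/27 + sqrt(2)*c/3


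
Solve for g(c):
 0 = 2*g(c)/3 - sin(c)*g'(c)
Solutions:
 g(c) = C1*(cos(c) - 1)^(1/3)/(cos(c) + 1)^(1/3)


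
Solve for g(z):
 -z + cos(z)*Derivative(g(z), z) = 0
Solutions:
 g(z) = C1 + Integral(z/cos(z), z)


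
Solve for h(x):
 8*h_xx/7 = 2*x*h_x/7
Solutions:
 h(x) = C1 + C2*erfi(sqrt(2)*x/4)


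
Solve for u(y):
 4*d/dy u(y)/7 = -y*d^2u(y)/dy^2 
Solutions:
 u(y) = C1 + C2*y^(3/7)


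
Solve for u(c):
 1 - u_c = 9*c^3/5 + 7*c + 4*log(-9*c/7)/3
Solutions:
 u(c) = C1 - 9*c^4/20 - 7*c^2/2 - 4*c*log(-c)/3 + c*(-3*log(3) + log(21)/3 + log(7) + 7/3)


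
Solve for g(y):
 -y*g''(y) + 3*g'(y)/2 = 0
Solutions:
 g(y) = C1 + C2*y^(5/2)


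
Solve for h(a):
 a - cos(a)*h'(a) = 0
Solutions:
 h(a) = C1 + Integral(a/cos(a), a)


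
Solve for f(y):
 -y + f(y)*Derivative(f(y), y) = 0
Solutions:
 f(y) = -sqrt(C1 + y^2)
 f(y) = sqrt(C1 + y^2)


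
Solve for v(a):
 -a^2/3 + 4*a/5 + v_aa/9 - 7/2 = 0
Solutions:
 v(a) = C1 + C2*a + a^4/4 - 6*a^3/5 + 63*a^2/4


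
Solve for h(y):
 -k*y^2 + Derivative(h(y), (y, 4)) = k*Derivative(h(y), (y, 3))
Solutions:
 h(y) = C1 + C2*y + C3*y^2 + C4*exp(k*y) - y^5/60 - y^4/(12*k) - y^3/(3*k^2)


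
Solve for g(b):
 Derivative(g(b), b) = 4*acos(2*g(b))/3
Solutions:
 Integral(1/acos(2*_y), (_y, g(b))) = C1 + 4*b/3


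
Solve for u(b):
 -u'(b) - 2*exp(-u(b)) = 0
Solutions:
 u(b) = log(C1 - 2*b)


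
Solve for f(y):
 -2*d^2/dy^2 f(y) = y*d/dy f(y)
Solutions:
 f(y) = C1 + C2*erf(y/2)


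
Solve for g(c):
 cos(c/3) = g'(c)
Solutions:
 g(c) = C1 + 3*sin(c/3)


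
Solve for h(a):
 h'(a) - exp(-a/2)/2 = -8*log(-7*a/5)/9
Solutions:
 h(a) = C1 - 8*a*log(-a)/9 + 8*a*(-log(7) + 1 + log(5))/9 - exp(-a/2)


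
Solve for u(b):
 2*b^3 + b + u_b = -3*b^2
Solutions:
 u(b) = C1 - b^4/2 - b^3 - b^2/2


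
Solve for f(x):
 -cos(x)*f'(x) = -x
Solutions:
 f(x) = C1 + Integral(x/cos(x), x)


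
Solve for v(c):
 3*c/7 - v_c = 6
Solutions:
 v(c) = C1 + 3*c^2/14 - 6*c


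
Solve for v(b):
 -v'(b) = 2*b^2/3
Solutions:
 v(b) = C1 - 2*b^3/9


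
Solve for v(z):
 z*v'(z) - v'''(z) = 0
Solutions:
 v(z) = C1 + Integral(C2*airyai(z) + C3*airybi(z), z)


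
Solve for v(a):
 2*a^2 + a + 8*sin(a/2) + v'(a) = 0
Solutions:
 v(a) = C1 - 2*a^3/3 - a^2/2 + 16*cos(a/2)


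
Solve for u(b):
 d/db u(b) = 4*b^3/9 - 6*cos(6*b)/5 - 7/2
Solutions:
 u(b) = C1 + b^4/9 - 7*b/2 - sin(6*b)/5


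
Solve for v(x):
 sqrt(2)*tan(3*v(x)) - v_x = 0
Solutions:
 v(x) = -asin(C1*exp(3*sqrt(2)*x))/3 + pi/3
 v(x) = asin(C1*exp(3*sqrt(2)*x))/3


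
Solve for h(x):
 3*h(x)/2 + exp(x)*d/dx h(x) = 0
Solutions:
 h(x) = C1*exp(3*exp(-x)/2)


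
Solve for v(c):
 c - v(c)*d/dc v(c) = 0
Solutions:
 v(c) = -sqrt(C1 + c^2)
 v(c) = sqrt(C1 + c^2)


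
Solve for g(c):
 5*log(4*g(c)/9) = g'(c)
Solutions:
 -Integral(1/(log(_y) - 2*log(3) + 2*log(2)), (_y, g(c)))/5 = C1 - c


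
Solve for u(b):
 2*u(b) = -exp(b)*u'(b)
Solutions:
 u(b) = C1*exp(2*exp(-b))


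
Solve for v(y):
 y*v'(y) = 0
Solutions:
 v(y) = C1


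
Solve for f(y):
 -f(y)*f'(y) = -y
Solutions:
 f(y) = -sqrt(C1 + y^2)
 f(y) = sqrt(C1 + y^2)


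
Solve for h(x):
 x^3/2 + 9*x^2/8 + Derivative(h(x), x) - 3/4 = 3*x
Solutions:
 h(x) = C1 - x^4/8 - 3*x^3/8 + 3*x^2/2 + 3*x/4


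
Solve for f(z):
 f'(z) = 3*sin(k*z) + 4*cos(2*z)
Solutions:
 f(z) = C1 + 2*sin(2*z) - 3*cos(k*z)/k


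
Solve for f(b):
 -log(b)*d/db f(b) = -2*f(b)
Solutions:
 f(b) = C1*exp(2*li(b))


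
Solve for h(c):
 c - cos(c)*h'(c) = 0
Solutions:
 h(c) = C1 + Integral(c/cos(c), c)


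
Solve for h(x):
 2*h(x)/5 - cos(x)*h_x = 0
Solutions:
 h(x) = C1*(sin(x) + 1)^(1/5)/(sin(x) - 1)^(1/5)


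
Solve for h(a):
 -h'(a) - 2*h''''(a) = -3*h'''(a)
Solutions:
 h(a) = C1 + C4*exp(-a/2) + (C2 + C3*a)*exp(a)


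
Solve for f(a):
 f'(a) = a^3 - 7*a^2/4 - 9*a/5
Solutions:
 f(a) = C1 + a^4/4 - 7*a^3/12 - 9*a^2/10


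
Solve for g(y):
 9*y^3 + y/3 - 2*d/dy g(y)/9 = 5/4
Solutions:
 g(y) = C1 + 81*y^4/8 + 3*y^2/4 - 45*y/8


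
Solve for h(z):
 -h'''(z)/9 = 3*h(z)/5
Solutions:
 h(z) = C3*exp(-3*5^(2/3)*z/5) + (C1*sin(3*sqrt(3)*5^(2/3)*z/10) + C2*cos(3*sqrt(3)*5^(2/3)*z/10))*exp(3*5^(2/3)*z/10)


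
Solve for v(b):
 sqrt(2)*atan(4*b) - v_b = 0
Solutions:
 v(b) = C1 + sqrt(2)*(b*atan(4*b) - log(16*b^2 + 1)/8)


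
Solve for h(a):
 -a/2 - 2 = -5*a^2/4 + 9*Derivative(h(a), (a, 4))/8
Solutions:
 h(a) = C1 + C2*a + C3*a^2 + C4*a^3 + a^6/324 - a^5/270 - 2*a^4/27


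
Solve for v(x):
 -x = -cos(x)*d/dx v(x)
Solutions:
 v(x) = C1 + Integral(x/cos(x), x)


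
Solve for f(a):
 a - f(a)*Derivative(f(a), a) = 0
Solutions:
 f(a) = -sqrt(C1 + a^2)
 f(a) = sqrt(C1 + a^2)


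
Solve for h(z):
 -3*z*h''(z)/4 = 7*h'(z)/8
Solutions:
 h(z) = C1 + C2/z^(1/6)


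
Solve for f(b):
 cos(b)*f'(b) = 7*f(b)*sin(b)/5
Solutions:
 f(b) = C1/cos(b)^(7/5)


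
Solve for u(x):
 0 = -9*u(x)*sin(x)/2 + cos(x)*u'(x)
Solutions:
 u(x) = C1/cos(x)^(9/2)


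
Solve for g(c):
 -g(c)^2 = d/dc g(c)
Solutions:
 g(c) = 1/(C1 + c)


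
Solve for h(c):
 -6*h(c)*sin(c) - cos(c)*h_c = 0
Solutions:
 h(c) = C1*cos(c)^6


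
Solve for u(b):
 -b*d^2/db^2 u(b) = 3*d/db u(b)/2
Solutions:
 u(b) = C1 + C2/sqrt(b)


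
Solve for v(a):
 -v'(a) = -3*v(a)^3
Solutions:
 v(a) = -sqrt(2)*sqrt(-1/(C1 + 3*a))/2
 v(a) = sqrt(2)*sqrt(-1/(C1 + 3*a))/2


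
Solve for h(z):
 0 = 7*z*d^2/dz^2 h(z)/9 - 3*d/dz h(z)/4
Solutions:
 h(z) = C1 + C2*z^(55/28)


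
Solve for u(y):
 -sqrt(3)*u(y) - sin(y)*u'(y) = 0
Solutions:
 u(y) = C1*(cos(y) + 1)^(sqrt(3)/2)/(cos(y) - 1)^(sqrt(3)/2)


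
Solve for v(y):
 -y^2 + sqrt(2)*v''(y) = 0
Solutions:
 v(y) = C1 + C2*y + sqrt(2)*y^4/24


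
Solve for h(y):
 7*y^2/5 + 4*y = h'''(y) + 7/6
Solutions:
 h(y) = C1 + C2*y + C3*y^2 + 7*y^5/300 + y^4/6 - 7*y^3/36


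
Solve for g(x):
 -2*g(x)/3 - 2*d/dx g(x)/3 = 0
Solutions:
 g(x) = C1*exp(-x)


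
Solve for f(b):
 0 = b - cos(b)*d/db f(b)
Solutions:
 f(b) = C1 + Integral(b/cos(b), b)


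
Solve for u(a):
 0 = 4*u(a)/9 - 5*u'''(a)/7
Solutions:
 u(a) = C3*exp(2100^(1/3)*a/15) + (C1*sin(3^(5/6)*700^(1/3)*a/30) + C2*cos(3^(5/6)*700^(1/3)*a/30))*exp(-2100^(1/3)*a/30)


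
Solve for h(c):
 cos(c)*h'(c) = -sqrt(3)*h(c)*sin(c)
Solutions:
 h(c) = C1*cos(c)^(sqrt(3))


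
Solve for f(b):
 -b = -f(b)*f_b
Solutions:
 f(b) = -sqrt(C1 + b^2)
 f(b) = sqrt(C1 + b^2)


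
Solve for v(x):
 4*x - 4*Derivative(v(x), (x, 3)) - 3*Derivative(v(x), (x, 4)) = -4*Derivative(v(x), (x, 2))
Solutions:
 v(x) = C1 + C2*x + C3*exp(-2*x) + C4*exp(2*x/3) - x^3/6 - x^2/2


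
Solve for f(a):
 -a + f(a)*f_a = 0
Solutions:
 f(a) = -sqrt(C1 + a^2)
 f(a) = sqrt(C1 + a^2)


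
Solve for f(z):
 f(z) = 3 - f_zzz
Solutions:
 f(z) = C3*exp(-z) + (C1*sin(sqrt(3)*z/2) + C2*cos(sqrt(3)*z/2))*exp(z/2) + 3


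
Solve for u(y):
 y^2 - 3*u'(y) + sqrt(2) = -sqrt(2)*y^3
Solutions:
 u(y) = C1 + sqrt(2)*y^4/12 + y^3/9 + sqrt(2)*y/3


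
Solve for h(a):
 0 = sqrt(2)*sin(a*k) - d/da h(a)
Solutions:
 h(a) = C1 - sqrt(2)*cos(a*k)/k


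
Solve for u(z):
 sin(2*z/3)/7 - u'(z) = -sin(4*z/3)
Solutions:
 u(z) = C1 - 3*cos(2*z/3)/14 - 3*cos(4*z/3)/4


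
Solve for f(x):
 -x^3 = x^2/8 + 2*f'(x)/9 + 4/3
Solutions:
 f(x) = C1 - 9*x^4/8 - 3*x^3/16 - 6*x


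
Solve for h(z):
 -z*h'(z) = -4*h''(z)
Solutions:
 h(z) = C1 + C2*erfi(sqrt(2)*z/4)


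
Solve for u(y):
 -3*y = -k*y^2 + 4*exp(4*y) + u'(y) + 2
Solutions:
 u(y) = C1 + k*y^3/3 - 3*y^2/2 - 2*y - exp(4*y)


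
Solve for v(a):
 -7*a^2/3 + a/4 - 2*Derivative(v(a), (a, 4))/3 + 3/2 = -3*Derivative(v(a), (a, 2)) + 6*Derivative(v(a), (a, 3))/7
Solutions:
 v(a) = C1 + C2*a + C3*exp(3*a*(-3 + sqrt(107))/14) + C4*exp(-3*a*(3 + sqrt(107))/14) + 7*a^4/108 + 13*a^3/216 - 29*a^2/1134


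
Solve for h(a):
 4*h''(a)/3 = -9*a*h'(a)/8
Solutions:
 h(a) = C1 + C2*erf(3*sqrt(3)*a/8)


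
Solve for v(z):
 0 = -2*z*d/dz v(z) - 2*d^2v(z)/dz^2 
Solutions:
 v(z) = C1 + C2*erf(sqrt(2)*z/2)


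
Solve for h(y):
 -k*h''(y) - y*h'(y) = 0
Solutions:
 h(y) = C1 + C2*sqrt(k)*erf(sqrt(2)*y*sqrt(1/k)/2)


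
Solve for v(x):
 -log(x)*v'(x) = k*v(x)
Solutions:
 v(x) = C1*exp(-k*li(x))


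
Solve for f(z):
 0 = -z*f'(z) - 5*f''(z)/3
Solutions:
 f(z) = C1 + C2*erf(sqrt(30)*z/10)


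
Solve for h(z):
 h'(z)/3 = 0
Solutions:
 h(z) = C1


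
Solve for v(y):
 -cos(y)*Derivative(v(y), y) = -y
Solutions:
 v(y) = C1 + Integral(y/cos(y), y)


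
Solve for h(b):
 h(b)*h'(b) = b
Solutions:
 h(b) = -sqrt(C1 + b^2)
 h(b) = sqrt(C1 + b^2)


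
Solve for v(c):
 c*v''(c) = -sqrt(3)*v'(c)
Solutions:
 v(c) = C1 + C2*c^(1 - sqrt(3))


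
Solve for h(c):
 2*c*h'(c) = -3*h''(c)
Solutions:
 h(c) = C1 + C2*erf(sqrt(3)*c/3)


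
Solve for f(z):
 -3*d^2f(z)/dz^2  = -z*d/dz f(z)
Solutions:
 f(z) = C1 + C2*erfi(sqrt(6)*z/6)


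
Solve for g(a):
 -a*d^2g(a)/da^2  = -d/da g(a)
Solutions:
 g(a) = C1 + C2*a^2


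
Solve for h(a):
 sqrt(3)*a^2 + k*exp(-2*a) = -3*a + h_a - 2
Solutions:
 h(a) = C1 + sqrt(3)*a^3/3 + 3*a^2/2 + 2*a - k*exp(-2*a)/2


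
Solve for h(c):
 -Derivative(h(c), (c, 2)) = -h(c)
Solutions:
 h(c) = C1*exp(-c) + C2*exp(c)


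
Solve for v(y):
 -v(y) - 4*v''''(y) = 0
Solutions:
 v(y) = (C1*sin(y/2) + C2*cos(y/2))*exp(-y/2) + (C3*sin(y/2) + C4*cos(y/2))*exp(y/2)


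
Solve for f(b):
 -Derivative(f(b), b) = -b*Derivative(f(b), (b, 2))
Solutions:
 f(b) = C1 + C2*b^2


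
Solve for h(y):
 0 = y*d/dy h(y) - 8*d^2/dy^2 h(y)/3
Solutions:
 h(y) = C1 + C2*erfi(sqrt(3)*y/4)


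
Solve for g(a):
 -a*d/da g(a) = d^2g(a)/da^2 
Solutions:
 g(a) = C1 + C2*erf(sqrt(2)*a/2)


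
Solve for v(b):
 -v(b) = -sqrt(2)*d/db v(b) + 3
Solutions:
 v(b) = C1*exp(sqrt(2)*b/2) - 3


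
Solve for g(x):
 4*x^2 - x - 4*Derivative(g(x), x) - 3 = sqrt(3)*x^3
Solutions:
 g(x) = C1 - sqrt(3)*x^4/16 + x^3/3 - x^2/8 - 3*x/4


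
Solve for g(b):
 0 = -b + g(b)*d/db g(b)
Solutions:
 g(b) = -sqrt(C1 + b^2)
 g(b) = sqrt(C1 + b^2)


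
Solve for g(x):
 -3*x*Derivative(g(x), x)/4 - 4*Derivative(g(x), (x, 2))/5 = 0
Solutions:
 g(x) = C1 + C2*erf(sqrt(30)*x/8)


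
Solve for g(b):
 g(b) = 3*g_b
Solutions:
 g(b) = C1*exp(b/3)


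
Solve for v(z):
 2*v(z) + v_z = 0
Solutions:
 v(z) = C1*exp(-2*z)


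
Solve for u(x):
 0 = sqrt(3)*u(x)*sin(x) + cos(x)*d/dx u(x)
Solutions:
 u(x) = C1*cos(x)^(sqrt(3))


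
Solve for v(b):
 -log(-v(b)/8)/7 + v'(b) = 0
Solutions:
 -7*Integral(1/(log(-_y) - 3*log(2)), (_y, v(b))) = C1 - b


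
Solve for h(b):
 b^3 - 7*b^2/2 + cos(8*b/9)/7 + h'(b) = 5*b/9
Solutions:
 h(b) = C1 - b^4/4 + 7*b^3/6 + 5*b^2/18 - 9*sin(8*b/9)/56


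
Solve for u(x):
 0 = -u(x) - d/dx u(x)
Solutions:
 u(x) = C1*exp(-x)


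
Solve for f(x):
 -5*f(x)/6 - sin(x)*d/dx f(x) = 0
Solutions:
 f(x) = C1*(cos(x) + 1)^(5/12)/(cos(x) - 1)^(5/12)


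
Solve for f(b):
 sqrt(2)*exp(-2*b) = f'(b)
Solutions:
 f(b) = C1 - sqrt(2)*exp(-2*b)/2


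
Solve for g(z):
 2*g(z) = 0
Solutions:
 g(z) = 0


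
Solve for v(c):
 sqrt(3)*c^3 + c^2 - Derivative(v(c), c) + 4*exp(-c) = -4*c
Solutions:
 v(c) = C1 + sqrt(3)*c^4/4 + c^3/3 + 2*c^2 - 4*exp(-c)


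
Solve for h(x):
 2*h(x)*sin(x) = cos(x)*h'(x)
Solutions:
 h(x) = C1/cos(x)^2


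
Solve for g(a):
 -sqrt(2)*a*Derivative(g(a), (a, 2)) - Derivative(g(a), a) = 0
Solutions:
 g(a) = C1 + C2*a^(1 - sqrt(2)/2)


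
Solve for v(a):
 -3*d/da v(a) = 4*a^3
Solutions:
 v(a) = C1 - a^4/3


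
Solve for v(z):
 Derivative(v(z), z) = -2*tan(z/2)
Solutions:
 v(z) = C1 + 4*log(cos(z/2))


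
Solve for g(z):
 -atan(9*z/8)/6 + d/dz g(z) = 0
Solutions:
 g(z) = C1 + z*atan(9*z/8)/6 - 2*log(81*z^2 + 64)/27


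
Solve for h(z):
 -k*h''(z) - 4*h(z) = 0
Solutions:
 h(z) = C1*exp(-2*z*sqrt(-1/k)) + C2*exp(2*z*sqrt(-1/k))


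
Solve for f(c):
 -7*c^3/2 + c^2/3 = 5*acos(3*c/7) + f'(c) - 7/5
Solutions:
 f(c) = C1 - 7*c^4/8 + c^3/9 - 5*c*acos(3*c/7) + 7*c/5 + 5*sqrt(49 - 9*c^2)/3


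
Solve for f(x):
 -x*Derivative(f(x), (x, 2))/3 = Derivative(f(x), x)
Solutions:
 f(x) = C1 + C2/x^2


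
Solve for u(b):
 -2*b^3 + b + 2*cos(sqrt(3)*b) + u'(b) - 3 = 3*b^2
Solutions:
 u(b) = C1 + b^4/2 + b^3 - b^2/2 + 3*b - 2*sqrt(3)*sin(sqrt(3)*b)/3


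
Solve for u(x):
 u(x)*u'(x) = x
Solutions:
 u(x) = -sqrt(C1 + x^2)
 u(x) = sqrt(C1 + x^2)


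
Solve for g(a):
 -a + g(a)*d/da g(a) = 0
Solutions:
 g(a) = -sqrt(C1 + a^2)
 g(a) = sqrt(C1 + a^2)


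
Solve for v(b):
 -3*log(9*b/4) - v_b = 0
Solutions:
 v(b) = C1 - 3*b*log(b) + b*log(64/729) + 3*b


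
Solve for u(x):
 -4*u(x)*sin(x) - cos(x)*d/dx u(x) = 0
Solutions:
 u(x) = C1*cos(x)^4


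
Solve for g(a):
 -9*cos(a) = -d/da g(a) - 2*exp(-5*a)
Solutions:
 g(a) = C1 + 9*sin(a) + 2*exp(-5*a)/5


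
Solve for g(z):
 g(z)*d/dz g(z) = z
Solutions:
 g(z) = -sqrt(C1 + z^2)
 g(z) = sqrt(C1 + z^2)


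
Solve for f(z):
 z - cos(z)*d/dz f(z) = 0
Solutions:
 f(z) = C1 + Integral(z/cos(z), z)


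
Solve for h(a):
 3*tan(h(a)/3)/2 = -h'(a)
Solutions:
 h(a) = -3*asin(C1*exp(-a/2)) + 3*pi
 h(a) = 3*asin(C1*exp(-a/2))


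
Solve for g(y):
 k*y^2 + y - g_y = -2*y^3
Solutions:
 g(y) = C1 + k*y^3/3 + y^4/2 + y^2/2


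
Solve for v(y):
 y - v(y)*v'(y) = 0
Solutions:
 v(y) = -sqrt(C1 + y^2)
 v(y) = sqrt(C1 + y^2)


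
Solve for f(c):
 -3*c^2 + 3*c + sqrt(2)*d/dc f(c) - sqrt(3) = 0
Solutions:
 f(c) = C1 + sqrt(2)*c^3/2 - 3*sqrt(2)*c^2/4 + sqrt(6)*c/2


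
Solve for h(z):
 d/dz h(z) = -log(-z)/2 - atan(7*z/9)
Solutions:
 h(z) = C1 - z*log(-z)/2 - z*atan(7*z/9) + z/2 + 9*log(49*z^2 + 81)/14


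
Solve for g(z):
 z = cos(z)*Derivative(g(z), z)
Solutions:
 g(z) = C1 + Integral(z/cos(z), z)


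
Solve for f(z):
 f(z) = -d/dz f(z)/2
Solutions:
 f(z) = C1*exp(-2*z)


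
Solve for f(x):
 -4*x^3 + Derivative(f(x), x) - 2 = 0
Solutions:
 f(x) = C1 + x^4 + 2*x


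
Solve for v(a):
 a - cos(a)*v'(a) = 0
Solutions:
 v(a) = C1 + Integral(a/cos(a), a)


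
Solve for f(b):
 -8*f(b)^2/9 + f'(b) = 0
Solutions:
 f(b) = -9/(C1 + 8*b)


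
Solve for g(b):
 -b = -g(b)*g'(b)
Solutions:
 g(b) = -sqrt(C1 + b^2)
 g(b) = sqrt(C1 + b^2)


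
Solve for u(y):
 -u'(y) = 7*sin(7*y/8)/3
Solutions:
 u(y) = C1 + 8*cos(7*y/8)/3


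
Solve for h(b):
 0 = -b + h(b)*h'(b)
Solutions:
 h(b) = -sqrt(C1 + b^2)
 h(b) = sqrt(C1 + b^2)


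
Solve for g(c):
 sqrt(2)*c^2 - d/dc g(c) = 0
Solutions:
 g(c) = C1 + sqrt(2)*c^3/3


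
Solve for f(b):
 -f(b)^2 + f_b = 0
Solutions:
 f(b) = -1/(C1 + b)


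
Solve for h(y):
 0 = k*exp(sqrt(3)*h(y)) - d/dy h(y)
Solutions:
 h(y) = sqrt(3)*(2*log(-1/(C1 + k*y)) - log(3))/6


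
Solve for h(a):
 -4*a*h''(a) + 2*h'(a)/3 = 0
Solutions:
 h(a) = C1 + C2*a^(7/6)


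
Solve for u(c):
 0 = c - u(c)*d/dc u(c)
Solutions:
 u(c) = -sqrt(C1 + c^2)
 u(c) = sqrt(C1 + c^2)


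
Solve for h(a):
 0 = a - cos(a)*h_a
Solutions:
 h(a) = C1 + Integral(a/cos(a), a)


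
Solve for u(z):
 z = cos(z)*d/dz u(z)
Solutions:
 u(z) = C1 + Integral(z/cos(z), z)


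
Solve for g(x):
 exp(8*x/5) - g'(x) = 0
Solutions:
 g(x) = C1 + 5*exp(8*x/5)/8


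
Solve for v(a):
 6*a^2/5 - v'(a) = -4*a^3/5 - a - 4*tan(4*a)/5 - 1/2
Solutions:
 v(a) = C1 + a^4/5 + 2*a^3/5 + a^2/2 + a/2 - log(cos(4*a))/5


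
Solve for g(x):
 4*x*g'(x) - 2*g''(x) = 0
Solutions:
 g(x) = C1 + C2*erfi(x)


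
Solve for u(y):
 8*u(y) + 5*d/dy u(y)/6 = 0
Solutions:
 u(y) = C1*exp(-48*y/5)


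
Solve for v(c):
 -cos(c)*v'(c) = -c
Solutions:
 v(c) = C1 + Integral(c/cos(c), c)


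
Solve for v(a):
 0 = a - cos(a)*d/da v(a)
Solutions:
 v(a) = C1 + Integral(a/cos(a), a)


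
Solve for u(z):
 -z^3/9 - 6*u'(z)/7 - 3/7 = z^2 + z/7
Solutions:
 u(z) = C1 - 7*z^4/216 - 7*z^3/18 - z^2/12 - z/2


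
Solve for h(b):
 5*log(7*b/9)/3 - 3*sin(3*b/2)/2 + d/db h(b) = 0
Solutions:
 h(b) = C1 - 5*b*log(b)/3 - 2*b*log(7) + b*log(21)/3 + 5*b/3 + 3*b*log(3) - cos(3*b/2)


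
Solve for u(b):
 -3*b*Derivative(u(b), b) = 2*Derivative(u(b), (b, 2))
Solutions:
 u(b) = C1 + C2*erf(sqrt(3)*b/2)


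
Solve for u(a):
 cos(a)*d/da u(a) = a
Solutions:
 u(a) = C1 + Integral(a/cos(a), a)


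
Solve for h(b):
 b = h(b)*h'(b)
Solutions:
 h(b) = -sqrt(C1 + b^2)
 h(b) = sqrt(C1 + b^2)


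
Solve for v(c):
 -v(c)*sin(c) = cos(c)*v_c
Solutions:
 v(c) = C1*cos(c)


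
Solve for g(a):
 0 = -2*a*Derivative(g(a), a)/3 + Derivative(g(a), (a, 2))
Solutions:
 g(a) = C1 + C2*erfi(sqrt(3)*a/3)


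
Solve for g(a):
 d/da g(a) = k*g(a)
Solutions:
 g(a) = C1*exp(a*k)


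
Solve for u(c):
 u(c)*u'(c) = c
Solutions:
 u(c) = -sqrt(C1 + c^2)
 u(c) = sqrt(C1 + c^2)


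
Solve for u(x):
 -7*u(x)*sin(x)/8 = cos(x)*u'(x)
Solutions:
 u(x) = C1*cos(x)^(7/8)


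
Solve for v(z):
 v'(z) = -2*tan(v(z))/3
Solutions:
 v(z) = pi - asin(C1*exp(-2*z/3))
 v(z) = asin(C1*exp(-2*z/3))


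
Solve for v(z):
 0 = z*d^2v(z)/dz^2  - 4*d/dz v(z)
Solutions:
 v(z) = C1 + C2*z^5


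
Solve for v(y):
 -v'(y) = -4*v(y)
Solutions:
 v(y) = C1*exp(4*y)


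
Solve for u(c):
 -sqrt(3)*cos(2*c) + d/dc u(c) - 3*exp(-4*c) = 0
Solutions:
 u(c) = C1 + sqrt(3)*sin(2*c)/2 - 3*exp(-4*c)/4


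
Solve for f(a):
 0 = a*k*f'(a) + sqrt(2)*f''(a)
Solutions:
 f(a) = Piecewise((-2^(3/4)*sqrt(pi)*C1*erf(2^(1/4)*a*sqrt(k)/2)/(2*sqrt(k)) - C2, (k > 0) | (k < 0)), (-C1*a - C2, True))


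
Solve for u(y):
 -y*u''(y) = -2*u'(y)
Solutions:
 u(y) = C1 + C2*y^3


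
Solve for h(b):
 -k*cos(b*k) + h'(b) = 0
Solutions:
 h(b) = C1 + sin(b*k)


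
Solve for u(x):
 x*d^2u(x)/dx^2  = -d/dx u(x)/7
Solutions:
 u(x) = C1 + C2*x^(6/7)


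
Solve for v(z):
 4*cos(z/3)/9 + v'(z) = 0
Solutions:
 v(z) = C1 - 4*sin(z/3)/3


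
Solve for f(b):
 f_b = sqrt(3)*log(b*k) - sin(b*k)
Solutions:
 f(b) = C1 + sqrt(3)*b*(log(b*k) - 1) - Piecewise((-cos(b*k)/k, Ne(k, 0)), (0, True))


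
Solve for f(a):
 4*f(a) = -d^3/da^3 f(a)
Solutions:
 f(a) = C3*exp(-2^(2/3)*a) + (C1*sin(2^(2/3)*sqrt(3)*a/2) + C2*cos(2^(2/3)*sqrt(3)*a/2))*exp(2^(2/3)*a/2)


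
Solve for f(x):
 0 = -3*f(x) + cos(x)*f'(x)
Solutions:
 f(x) = C1*(sin(x) + 1)^(3/2)/(sin(x) - 1)^(3/2)


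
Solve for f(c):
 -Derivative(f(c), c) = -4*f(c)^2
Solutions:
 f(c) = -1/(C1 + 4*c)


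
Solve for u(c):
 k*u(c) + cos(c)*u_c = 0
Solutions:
 u(c) = C1*exp(k*(log(sin(c) - 1) - log(sin(c) + 1))/2)


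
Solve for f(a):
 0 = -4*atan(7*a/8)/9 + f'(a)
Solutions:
 f(a) = C1 + 4*a*atan(7*a/8)/9 - 16*log(49*a^2 + 64)/63


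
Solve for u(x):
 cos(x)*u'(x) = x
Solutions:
 u(x) = C1 + Integral(x/cos(x), x)


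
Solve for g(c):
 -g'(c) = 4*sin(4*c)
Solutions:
 g(c) = C1 + cos(4*c)


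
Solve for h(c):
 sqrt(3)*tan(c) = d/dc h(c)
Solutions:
 h(c) = C1 - sqrt(3)*log(cos(c))


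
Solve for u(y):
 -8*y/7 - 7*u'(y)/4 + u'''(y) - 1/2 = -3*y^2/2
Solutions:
 u(y) = C1 + C2*exp(-sqrt(7)*y/2) + C3*exp(sqrt(7)*y/2) + 2*y^3/7 - 16*y^2/49 + 34*y/49


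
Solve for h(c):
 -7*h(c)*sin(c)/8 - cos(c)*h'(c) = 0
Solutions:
 h(c) = C1*cos(c)^(7/8)


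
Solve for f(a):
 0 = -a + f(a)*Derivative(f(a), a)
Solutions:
 f(a) = -sqrt(C1 + a^2)
 f(a) = sqrt(C1 + a^2)


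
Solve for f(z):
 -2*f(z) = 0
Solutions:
 f(z) = 0


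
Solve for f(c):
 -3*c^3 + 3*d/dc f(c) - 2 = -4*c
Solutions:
 f(c) = C1 + c^4/4 - 2*c^2/3 + 2*c/3


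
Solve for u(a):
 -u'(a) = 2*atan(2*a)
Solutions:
 u(a) = C1 - 2*a*atan(2*a) + log(4*a^2 + 1)/2


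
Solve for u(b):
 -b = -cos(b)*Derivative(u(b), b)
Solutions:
 u(b) = C1 + Integral(b/cos(b), b)


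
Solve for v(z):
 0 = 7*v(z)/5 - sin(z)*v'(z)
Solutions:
 v(z) = C1*(cos(z) - 1)^(7/10)/(cos(z) + 1)^(7/10)


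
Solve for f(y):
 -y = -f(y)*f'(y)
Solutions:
 f(y) = -sqrt(C1 + y^2)
 f(y) = sqrt(C1 + y^2)


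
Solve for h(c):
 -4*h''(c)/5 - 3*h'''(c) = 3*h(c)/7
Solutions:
 h(c) = C1*exp(c*(-112 + 224*14^(1/3)/(135*sqrt(464585) + 92021)^(1/3) + 14^(2/3)*(135*sqrt(464585) + 92021)^(1/3))/1260)*sin(14^(1/3)*sqrt(3)*c*(-14^(1/3)*(135*sqrt(464585) + 92021)^(1/3) + 224/(135*sqrt(464585) + 92021)^(1/3))/1260) + C2*exp(c*(-112 + 224*14^(1/3)/(135*sqrt(464585) + 92021)^(1/3) + 14^(2/3)*(135*sqrt(464585) + 92021)^(1/3))/1260)*cos(14^(1/3)*sqrt(3)*c*(-14^(1/3)*(135*sqrt(464585) + 92021)^(1/3) + 224/(135*sqrt(464585) + 92021)^(1/3))/1260) + C3*exp(-c*(224*14^(1/3)/(135*sqrt(464585) + 92021)^(1/3) + 56 + 14^(2/3)*(135*sqrt(464585) + 92021)^(1/3))/630)


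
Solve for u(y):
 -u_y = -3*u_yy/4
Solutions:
 u(y) = C1 + C2*exp(4*y/3)


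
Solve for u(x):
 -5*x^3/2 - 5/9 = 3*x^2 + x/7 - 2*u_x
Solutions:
 u(x) = C1 + 5*x^4/16 + x^3/2 + x^2/28 + 5*x/18


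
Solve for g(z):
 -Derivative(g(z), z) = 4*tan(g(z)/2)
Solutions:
 g(z) = -2*asin(C1*exp(-2*z)) + 2*pi
 g(z) = 2*asin(C1*exp(-2*z))


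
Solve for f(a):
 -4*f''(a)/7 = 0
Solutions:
 f(a) = C1 + C2*a


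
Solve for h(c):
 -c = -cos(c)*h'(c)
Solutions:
 h(c) = C1 + Integral(c/cos(c), c)


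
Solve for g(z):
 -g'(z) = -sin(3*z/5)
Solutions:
 g(z) = C1 - 5*cos(3*z/5)/3


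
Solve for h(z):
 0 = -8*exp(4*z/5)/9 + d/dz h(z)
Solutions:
 h(z) = C1 + 10*exp(4*z/5)/9


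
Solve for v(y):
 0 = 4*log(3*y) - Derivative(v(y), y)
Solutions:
 v(y) = C1 + 4*y*log(y) - 4*y + y*log(81)


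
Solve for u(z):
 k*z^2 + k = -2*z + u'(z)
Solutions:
 u(z) = C1 + k*z^3/3 + k*z + z^2


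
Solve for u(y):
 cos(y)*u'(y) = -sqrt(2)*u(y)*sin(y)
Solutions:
 u(y) = C1*cos(y)^(sqrt(2))


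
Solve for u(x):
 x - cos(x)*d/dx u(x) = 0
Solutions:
 u(x) = C1 + Integral(x/cos(x), x)


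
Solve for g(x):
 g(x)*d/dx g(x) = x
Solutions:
 g(x) = -sqrt(C1 + x^2)
 g(x) = sqrt(C1 + x^2)


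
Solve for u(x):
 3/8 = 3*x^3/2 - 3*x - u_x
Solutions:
 u(x) = C1 + 3*x^4/8 - 3*x^2/2 - 3*x/8
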